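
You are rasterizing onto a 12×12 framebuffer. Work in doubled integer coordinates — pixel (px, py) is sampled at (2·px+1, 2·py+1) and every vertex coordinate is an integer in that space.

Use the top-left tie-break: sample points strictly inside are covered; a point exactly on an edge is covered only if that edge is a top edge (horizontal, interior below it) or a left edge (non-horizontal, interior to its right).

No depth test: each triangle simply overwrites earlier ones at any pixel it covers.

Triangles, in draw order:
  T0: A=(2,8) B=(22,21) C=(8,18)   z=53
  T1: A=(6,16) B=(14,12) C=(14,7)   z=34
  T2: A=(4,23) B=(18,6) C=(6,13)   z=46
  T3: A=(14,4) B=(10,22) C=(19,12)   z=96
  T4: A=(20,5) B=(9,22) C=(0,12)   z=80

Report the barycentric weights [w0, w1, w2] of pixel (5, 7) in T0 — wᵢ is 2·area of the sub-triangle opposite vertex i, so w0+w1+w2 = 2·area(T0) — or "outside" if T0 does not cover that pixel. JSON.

T0:
  2·area = 122
  edge (2, 8)→(22, 21): d=(20,13) right/bottom  bias=-1
  edge (22, 21)→(8, 18): d=(-14,-3) top-left  bias=+0
  edge (8, 18)→(2, 8): d=(-6,-10) top-left  bias=+0
    (1,4)@(3, 9): e=[7,111,4] → #
    (2,4)@(5, 9): e=[-19,117,24] → ·
    (1,5)@(3, 11): e=[47,83,-8] → ·
    (2,5)@(5, 11): e=[21,89,12] → #
    (3,5)@(7, 11): e=[-5,95,32] → ·
    (2,6)@(5, 13): e=[61,61,0] → #  [on edge]
    (3,6)@(7, 13): e=[35,67,20] → #
    (4,6)@(9, 13): e=[9,73,40] → #
    (5,6)@(11, 13): e=[-17,79,60] → ·
    (2,7)@(5, 15): e=[101,33,-12] → ·
    (3,7)@(7, 15): e=[75,39,8] → #
    (5,7)@(11, 15): e=[23,51,48] → #
    (5,11)@(11, 23): e=[183,-61,0] → ·  [on edge]
  covered (15 px):
    · · · · · · · · · · · ·
    · · · · · · · · · · · ·
    · · · · · · · · · · · ·
    · · · · · · · · · · · ·
    · # · · · · · · · · · ·
    · · # · · · · · · · · ·
    · · # # # · · · · · · ·
    · · · # # # · · · · · ·
    · · · · # # # # · · · ·
    · · · · · · # # # · · ·
    · · · · · · · · · · · ·
    · · · · · · · · · · · ·
T1:
  2·area = 40  (B↔C swapped to make it positive)
  edge (6, 16)→(14, 7): d=(8,-9) top-left  bias=+0
  edge (14, 7)→(14, 12): d=(0,5) right/bottom  bias=-1
  edge (14, 12)→(6, 16): d=(-8,4) right/bottom  bias=-1
    (6,4)@(13, 9): e=[7,5,28] → #
    (7,4)@(15, 9): e=[25,-5,20] → ·
    (5,5)@(11, 11): e=[5,15,20] → #
    (7,5)@(15, 11): e=[41,-5,4] → ·
    (4,6)@(9, 13): e=[3,25,12] → #
    (6,6)@(13, 13): e=[39,5,-4] → ·
    (3,7)@(7, 15): e=[1,35,4] → #
    (4,7)@(9, 15): e=[19,25,-4] → ·
    (5,7)@(11, 15): e=[37,15,-12] → ·
    (3,8)@(7, 17): e=[17,35,-12] → ·
  covered (6 px):
    · · · · · · · · · · · ·
    · · · · · · · · · · · ·
    · · · · · · · · · · · ·
    · · · · · · · · · · · ·
    · · · · · · # · · · · ·
    · · · · · # # · · · · ·
    · · · · # # · · · · · ·
    · · · # · · · · · · · ·
    · · · · · · · · · · · ·
    · · · · · · · · · · · ·
    · · · · · · · · · · · ·
    · · · · · · · · · · · ·
T2:
  2·area = 106  (B↔C swapped to make it positive)
  edge (4, 23)→(6, 13): d=(2,-10) top-left  bias=+0
  edge (6, 13)→(18, 6): d=(12,-7) top-left  bias=+0
  edge (18, 6)→(4, 23): d=(-14,17) right/bottom  bias=-1
    (8,3)@(17, 7): e=[98,5,3] → #
    (9,3)@(19, 7): e=[118,19,-31] → ·
    (6,4)@(13, 9): e=[62,1,43] → #
    (7,4)@(15, 9): e=[82,15,9] → #
    (8,4)@(17, 9): e=[102,29,-25] → ·
    (5,5)@(11, 11): e=[46,11,49] → #
    (7,5)@(15, 11): e=[86,39,-19] → ·
    (3,6)@(7, 13): e=[10,7,89] → #
    (4,6)@(9, 13): e=[30,21,55] → #
    (6,6)@(13, 13): e=[70,49,-13] → ·
    (3,7)@(7, 15): e=[14,31,61] → #
    (5,7)@(11, 15): e=[54,59,-7] → ·
  covered (14 px):
    · · · · · · · · · · · ·
    · · · · · · · · · · · ·
    · · · · · · · · · · · ·
    · · · · · · · · # · · ·
    · · · · · · # # · · · ·
    · · · · · # # · · · · ·
    · · · # # # · · · · · ·
    · · · # # · · · · · · ·
    · · · # · · · · · · · ·
    · · # # · · · · · · · ·
    · · # · · · · · · · · ·
    · · · · · · · · · · · ·
T3:
  2·area = 122  (B↔C swapped to make it positive)
  edge (14, 4)→(19, 12): d=(5,8) right/bottom  bias=-1
  edge (19, 12)→(10, 22): d=(-9,10) right/bottom  bias=-1
  edge (10, 22)→(14, 4): d=(4,-18) top-left  bias=+0
    (7,3)@(15, 7): e=[7,85,30] → #
    (8,3)@(17, 7): e=[-9,65,66] → ·
    (6,4)@(13, 9): e=[33,87,2] → #
    (8,4)@(17, 9): e=[1,47,74] → #
    (9,4)@(19, 9): e=[-15,27,110] → ·
    (6,5)@(13, 11): e=[43,69,10] → #
    (9,5)@(19, 11): e=[-5,9,118] → ·
    (6,6)@(13, 13): e=[53,51,18] → #
    (9,6)@(19, 13): e=[5,-9,126] → ·
    (6,7)@(13, 15): e=[63,33,26] → #
    (8,7)@(17, 15): e=[31,-7,98] → ·
    (6,8)@(13, 17): e=[73,15,34] → #
  covered (14 px):
    · · · · · · · · · · · ·
    · · · · · · · · · · · ·
    · · · · · · · · · · · ·
    · · · · · · · # · · · ·
    · · · · · · # # # · · ·
    · · · · · · # # # · · ·
    · · · · · · # # # · · ·
    · · · · · · # # · · · ·
    · · · · · · # · · · · ·
    · · · · · # · · · · · ·
    · · · · · · · · · · · ·
    · · · · · · · · · · · ·
T4:
  2·area = 263
  edge (20, 5)→(9, 22): d=(-11,17) right/bottom  bias=-1
  edge (9, 22)→(0, 12): d=(-9,-10) top-left  bias=+0
  edge (0, 12)→(20, 5): d=(20,-7) top-left  bias=+0
    (7,3)@(15, 7): e=[63,195,5] → #
    (8,3)@(17, 7): e=[29,215,19] → #
    (9,3)@(19, 7): e=[-5,235,33] → ·
    (4,4)@(9, 9): e=[143,117,3] → #
    (5,4)@(11, 9): e=[109,137,17] → #
    (6,4)@(13, 9): e=[75,157,31] → #
    (9,4)@(19, 9): e=[-27,217,73] → ·
    (1,5)@(3, 11): e=[223,39,1] → #
    (2,5)@(5, 11): e=[189,59,15] → #
    (3,5)@(7, 11): e=[155,79,29] → #
    (8,5)@(17, 11): e=[-15,179,99] → ·
    (0,6)@(1, 13): e=[235,1,27] → #
  covered (34 px):
    · · · · · · · · · · · ·
    · · · · · · · · · · · ·
    · · · · · · · · · · · ·
    · · · · · · · # # · · ·
    · · · · # # # # # · · ·
    · # # # # # # # · · · ·
    # # # # # # # · · · · ·
    · # # # # # # · · · · ·
    · · # # # # · · · · · ·
    · · · # # · · · · · · ·
    · · · · # · · · · · · ·
    · · · · · · · · · · · ·

Final: [51,48,23]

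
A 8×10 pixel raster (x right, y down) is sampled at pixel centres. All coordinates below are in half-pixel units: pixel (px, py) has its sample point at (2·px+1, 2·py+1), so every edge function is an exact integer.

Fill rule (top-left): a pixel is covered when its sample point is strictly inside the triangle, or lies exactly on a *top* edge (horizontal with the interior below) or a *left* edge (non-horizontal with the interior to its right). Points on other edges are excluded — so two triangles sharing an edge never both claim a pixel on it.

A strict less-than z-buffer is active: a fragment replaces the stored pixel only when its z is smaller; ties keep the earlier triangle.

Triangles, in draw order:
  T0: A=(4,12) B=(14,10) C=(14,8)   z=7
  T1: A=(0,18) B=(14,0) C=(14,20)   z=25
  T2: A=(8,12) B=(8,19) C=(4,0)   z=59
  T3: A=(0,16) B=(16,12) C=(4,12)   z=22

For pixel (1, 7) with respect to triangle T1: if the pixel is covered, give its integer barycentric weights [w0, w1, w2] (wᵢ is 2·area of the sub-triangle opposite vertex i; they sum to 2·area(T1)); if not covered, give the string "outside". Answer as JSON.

T0:
  2·area = 20  (B↔C swapped to make it positive)
  edge (4, 12)→(14, 8): d=(10,-4) top-left  bias=+0
  edge (14, 8)→(14, 10): d=(0,2) right/bottom  bias=-1
  edge (14, 10)→(4, 12): d=(-10,2) right/bottom  bias=-1
    (6,4)@(13, 9): e=[6,2,12] → X
    (7,4)@(15, 9): e=[14,-2,8] → .
    (3,5)@(7, 11): e=[2,14,4] → X
    (4,5)@(9, 11): e=[10,10,0] → .  [on edge]
    (6,5)@(13, 11): e=[26,2,-8] → .
    (3,6)@(7, 13): e=[22,14,-16] → .
  covered (2 px):
    . . . . . . . .
    . . . . . . . .
    . . . . . . . .
    . . . . . . . .
    . . . . . . X .
    . . . X . . . .
    . . . . . . . .
    . . . . . . . .
    . . . . . . . .
    . . . . . . . .
T1:
  2·area = 280
  edge (0, 18)→(14, 0): d=(14,-18) top-left  bias=+0
  edge (14, 0)→(14, 20): d=(0,20) right/bottom  bias=-1
  edge (14, 20)→(0, 18): d=(-14,-2) top-left  bias=+0
    (6,1)@(13, 3): e=[24,20,236] → X
    (7,1)@(15, 3): e=[60,-20,240] → .
    (5,2)@(11, 5): e=[16,60,204] → X
    (7,2)@(15, 5): e=[88,-20,212] → .
    (4,3)@(9, 7): e=[8,100,172] → X
    (7,3)@(15, 7): e=[116,-20,184] → .
    (3,4)@(7, 9): e=[0,140,140] → X  [on edge]
    (7,4)@(15, 9): e=[144,-20,156] → .
    (3,5)@(7, 11): e=[28,140,112] → X
    (7,5)@(15, 11): e=[172,-20,128] → .
    (2,6)@(5, 13): e=[20,180,80] → X
    (7,6)@(15, 13): e=[200,-20,100] → .
    (3,9)@(7, 19): e=[140,140,0] → X  [on edge]
  covered (36 px):
    . . . . . . . .
    . . . . . . X .
    . . . . . X X .
    . . . . X X X .
    . . . X X X X .
    . . . X X X X .
    . . X X X X X .
    . X X X X X X .
    X X X X X X X .
    . . . X X X X .
T2:
  2·area = 28
  edge (8, 12)→(8, 19): d=(0,7) right/bottom  bias=-1
  edge (8, 19)→(4, 0): d=(-4,-19) top-left  bias=+0
  edge (4, 0)→(8, 12): d=(4,12) right/bottom  bias=-1
    (2,1)@(5, 3): e=[21,7,0] → .  [on edge]
    (3,4)@(7, 9): e=[7,21,0] → .  [on edge]
    (3,5)@(7, 11): e=[7,13,8] → X
    (4,5)@(9, 11): e=[-7,51,-16] → .
    (3,6)@(7, 13): e=[7,5,16] → X
    (4,6)@(9, 13): e=[-7,43,-8] → .
    (3,7)@(7, 15): e=[7,-3,24] → .
    (4,7)@(9, 15): e=[-7,35,0] → .  [on edge]
  covered (2 px):
    . . . . . . . .
    . . . . . . . .
    . . . . . . . .
    . . . . . . . .
    . . . . . . . .
    . . . X . . . .
    . . . X . . . .
    . . . . . . . .
    . . . . . . . .
    . . . . . . . .
T3:
  2·area = 48  (B↔C swapped to make it positive)
  edge (0, 16)→(4, 12): d=(4,-4) top-left  bias=+0
  edge (4, 12)→(16, 12): d=(12,0) top-left  bias=+0
  edge (16, 12)→(0, 16): d=(-16,4) right/bottom  bias=-1
    (7,0)@(15, 1): e=[0,-132,180] → .  [on edge]
    (6,1)@(13, 3): e=[0,-108,156] → .  [on edge]
    (5,2)@(11, 5): e=[0,-84,132] → .  [on edge]
    (4,3)@(9, 7): e=[0,-60,108] → .  [on edge]
    (3,4)@(7, 9): e=[0,-36,84] → .  [on edge]
    (2,5)@(5, 11): e=[0,-12,60] → .  [on edge]
    (1,6)@(3, 13): e=[0,12,36] → X  [on edge]
    (2,6)@(5, 13): e=[8,12,28] → X
    (3,6)@(7, 13): e=[16,12,20] → X
    (4,6)@(9, 13): e=[24,12,12] → X
    (5,6)@(11, 13): e=[32,12,4] → X
    (6,6)@(13, 13): e=[40,12,-4] → .
    (0,7)@(1, 15): e=[0,36,12] → X  [on edge]
  covered (7 px):
    . . . . . . . .
    . . . . . . . .
    . . . . . . . .
    . . . . . . . .
    . . . . . . . .
    . . . . . . . .
    . X X X X X . .
    X X . . . . . .
    . . . . . . . .
    . . . . . . . .

Final: [220,48,12]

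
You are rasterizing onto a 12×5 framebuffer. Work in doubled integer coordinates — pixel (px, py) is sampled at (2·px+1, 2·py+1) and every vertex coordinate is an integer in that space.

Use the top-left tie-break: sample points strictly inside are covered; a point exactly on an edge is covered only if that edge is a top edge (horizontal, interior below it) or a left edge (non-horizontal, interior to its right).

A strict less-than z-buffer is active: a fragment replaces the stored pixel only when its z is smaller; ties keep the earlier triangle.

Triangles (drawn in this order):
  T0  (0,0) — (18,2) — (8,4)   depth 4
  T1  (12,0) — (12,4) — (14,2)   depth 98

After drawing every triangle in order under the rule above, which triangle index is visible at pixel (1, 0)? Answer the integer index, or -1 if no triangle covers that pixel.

T0:
  2·area = 56
  edge (0, 0)→(18, 2): d=(18,2) right/bottom  bias=-1
  edge (18, 2)→(8, 4): d=(-10,2) right/bottom  bias=-1
  edge (8, 4)→(0, 0): d=(-8,-4) top-left  bias=+0
    (1,0)@(3, 1): e=[12,40,4] → #
    (2,0)@(5, 1): e=[8,36,12] → #
    (3,0)@(7, 1): e=[4,32,20] → #
    (4,0)@(9, 1): e=[0,28,28] → ·  [on edge]
    (11,0)@(23, 1): e=[-28,0,84] → ·  [on edge]
    (1,1)@(3, 3): e=[48,20,-12] → ·
    (2,1)@(5, 3): e=[44,16,-4] → ·
    (3,1)@(7, 3): e=[40,12,4] → #
    (4,1)@(9, 3): e=[36,8,12] → #
    (5,1)@(11, 3): e=[32,4,20] → #
    (6,1)@(13, 3): e=[28,0,28] → ·  [on edge]
    (1,2)@(3, 5): e=[84,0,-28] → ·  [on edge]
  covered (6 px):
    · # # # · · · · · · · ·
    · · · # # # · · · · · ·
    · · · · · · · · · · · ·
    · · · · · · · · · · · ·
    · · · · · · · · · · · ·
T1:
  2·area = 8  (B↔C swapped to make it positive)
  edge (12, 0)→(14, 2): d=(2,2) right/bottom  bias=-1
  edge (14, 2)→(12, 4): d=(-2,2) right/bottom  bias=-1
  edge (12, 4)→(12, 0): d=(0,-4) top-left  bias=+0
    (6,0)@(13, 1): e=[0,4,4] → ·  [on edge]
    (7,0)@(15, 1): e=[-4,0,12] → ·  [on edge]
    (6,1)@(13, 3): e=[4,0,4] → ·  [on edge]
    (7,1)@(15, 3): e=[0,-4,12] → ·  [on edge]
    (5,2)@(11, 5): e=[12,0,-4] → ·  [on edge]
    (8,2)@(17, 5): e=[0,-12,20] → ·  [on edge]
    (4,3)@(9, 7): e=[20,0,-12] → ·  [on edge]
    (9,3)@(19, 7): e=[0,-20,28] → ·  [on edge]
    (3,4)@(7, 9): e=[28,0,-20] → ·  [on edge]
    (10,4)@(21, 9): e=[0,-28,36] → ·  [on edge]
  covered (0 px):
    · · · · · · · · · · · ·
    · · · · · · · · · · · ·
    · · · · · · · · · · · ·
    · · · · · · · · · · · ·
    · · · · · · · · · · · ·

Z-buffer (winner per pixel, '.' = empty):
  . 0 0 0 . . . . . . . .
  . . . 0 0 0 . . . . . .
  . . . . . . . . . . . .
  . . . . . . . . . . . .
  . . . . . . . . . . . .

Final: 0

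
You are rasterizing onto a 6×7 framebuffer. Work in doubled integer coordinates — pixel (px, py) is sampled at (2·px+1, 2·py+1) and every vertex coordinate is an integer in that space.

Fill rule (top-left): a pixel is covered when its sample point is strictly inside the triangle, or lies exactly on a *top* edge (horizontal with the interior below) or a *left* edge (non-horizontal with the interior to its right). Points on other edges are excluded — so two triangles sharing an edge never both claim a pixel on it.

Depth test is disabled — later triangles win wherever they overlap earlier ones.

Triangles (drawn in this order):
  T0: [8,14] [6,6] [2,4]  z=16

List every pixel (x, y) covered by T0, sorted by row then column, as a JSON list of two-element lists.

T0:
  2·area = 28  (B↔C swapped to make it positive)
  edge (8, 14)→(2, 4): d=(-6,-10) top-left  bias=+0
  edge (2, 4)→(6, 6): d=(4,2) right/bottom  bias=-1
  edge (6, 6)→(8, 14): d=(2,8) right/bottom  bias=-1
    (1,2)@(3, 5): e=[4,2,22] → #
    (2,2)@(5, 5): e=[24,-2,6] → ·
    (1,3)@(3, 7): e=[-8,10,26] → ·
    (2,3)@(5, 7): e=[12,6,10] → #
    (3,3)@(7, 7): e=[32,2,-6] → ·
    (2,4)@(5, 9): e=[0,14,14] → #  [on edge]
    (3,4)@(7, 9): e=[20,10,-2] → ·
    (2,5)@(5, 11): e=[-12,22,18] → ·
    (3,5)@(7, 11): e=[8,18,2] → #
    (4,5)@(9, 11): e=[28,14,-14] → ·
    (3,6)@(7, 13): e=[-4,26,6] → ·
  covered (4 px):
    · · · · · ·
    · · · · · ·
    · # · · · ·
    · · # · · ·
    · · # · · ·
    · · · # · ·
    · · · · · ·

Answer: [[1,2],[2,3],[2,4],[3,5]]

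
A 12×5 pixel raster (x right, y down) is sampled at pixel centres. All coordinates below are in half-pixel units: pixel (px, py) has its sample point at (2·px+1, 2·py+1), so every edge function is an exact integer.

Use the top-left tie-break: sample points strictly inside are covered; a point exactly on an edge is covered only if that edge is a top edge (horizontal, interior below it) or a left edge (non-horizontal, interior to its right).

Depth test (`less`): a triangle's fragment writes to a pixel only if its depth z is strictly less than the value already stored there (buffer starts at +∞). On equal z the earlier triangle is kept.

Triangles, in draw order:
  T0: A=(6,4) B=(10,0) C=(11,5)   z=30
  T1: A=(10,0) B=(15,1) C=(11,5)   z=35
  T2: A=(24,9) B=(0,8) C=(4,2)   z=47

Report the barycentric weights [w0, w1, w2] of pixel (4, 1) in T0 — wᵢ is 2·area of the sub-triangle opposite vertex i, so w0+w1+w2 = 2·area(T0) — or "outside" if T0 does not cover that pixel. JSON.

T0:
  2·area = 24
  edge (6, 4)→(10, 0): d=(4,-4) top-left  bias=+0
  edge (10, 0)→(11, 5): d=(1,5) right/bottom  bias=-1
  edge (11, 5)→(6, 4): d=(-5,-1) top-left  bias=+0
    (4,0)@(9, 1): e=[0,6,18] → █  [on edge]
    (5,0)@(11, 1): e=[8,-4,20] → ·
    (0,1)@(1, 3): e=[-24,48,0] → ·  [on edge]
    (3,1)@(7, 3): e=[0,18,6] → █  [on edge]
    (5,1)@(11, 3): e=[16,-2,10] → ·
    (2,2)@(5, 5): e=[0,30,-6] → ·  [on edge]
    (3,2)@(7, 5): e=[8,20,-4] → ·
    (4,2)@(9, 5): e=[16,10,-2] → ·
    (5,2)@(11, 5): e=[24,0,0] → ·  [on edge]
    (1,3)@(3, 7): e=[0,42,-18] → ·  [on edge]
    (10,3)@(21, 7): e=[72,-48,0] → ·  [on edge]
    (0,4)@(1, 9): e=[0,54,-30] → ·  [on edge]
  covered (3 px):
    · · · · █ · · · · · · ·
    · · · █ █ · · · · · · ·
    · · · · · · · · · · · ·
    · · · · · · · · · · · ·
    · · · · · · · · · · · ·
T1:
  2·area = 24
  edge (10, 0)→(15, 1): d=(5,1) right/bottom  bias=-1
  edge (15, 1)→(11, 5): d=(-4,4) right/bottom  bias=-1
  edge (11, 5)→(10, 0): d=(-1,-5) top-left  bias=+0
    (5,0)@(11, 1): e=[4,16,4] → █
    (6,0)@(13, 1): e=[2,8,14] → █
    (7,0)@(15, 1): e=[0,0,24] → ·  [on edge]
    (5,1)@(11, 3): e=[14,8,2] → █
    (6,1)@(13, 3): e=[12,0,12] → ·  [on edge]
    (5,2)@(11, 5): e=[24,0,0] → ·  [on edge]
    (4,3)@(9, 7): e=[36,0,-12] → ·  [on edge]
    (3,4)@(7, 9): e=[48,0,-24] → ·  [on edge]
  covered (3 px):
    · · · · · █ █ · · · · ·
    · · · · · █ · · · · · ·
    · · · · · · · · · · · ·
    · · · · · · · · · · · ·
    · · · · · · · · · · · ·
T2:
  2·area = 148
  edge (24, 9)→(0, 8): d=(-24,-1) top-left  bias=+0
  edge (0, 8)→(4, 2): d=(4,-6) top-left  bias=+0
  edge (4, 2)→(24, 9): d=(20,7) right/bottom  bias=-1
    (2,1)@(5, 3): e=[125,10,13] → █
    (3,1)@(7, 3): e=[127,22,-1] → ·
    (1,2)@(3, 5): e=[75,6,67] → █
    (3,2)@(7, 5): e=[79,30,39] → █
    (4,2)@(9, 5): e=[81,42,25] → █
    (5,2)@(11, 5): e=[83,54,11] → █
    (6,2)@(13, 5): e=[85,66,-3] → ·
    (0,3)@(1, 7): e=[25,2,121] → █
    (6,3)@(13, 7): e=[37,74,37] → █
    (7,3)@(15, 7): e=[39,86,23] → █
    (8,3)@(17, 7): e=[41,98,9] → █
    (9,3)@(19, 7): e=[43,110,-5] → ·
  covered (15 px):
    · · · · · · · · · · · ·
    · · █ · · · · · · · · ·
    · █ █ █ █ █ · · · · · ·
    █ █ █ █ █ █ █ █ █ · · ·
    · · · · · · · · · · · ·

Result: [8,8,8]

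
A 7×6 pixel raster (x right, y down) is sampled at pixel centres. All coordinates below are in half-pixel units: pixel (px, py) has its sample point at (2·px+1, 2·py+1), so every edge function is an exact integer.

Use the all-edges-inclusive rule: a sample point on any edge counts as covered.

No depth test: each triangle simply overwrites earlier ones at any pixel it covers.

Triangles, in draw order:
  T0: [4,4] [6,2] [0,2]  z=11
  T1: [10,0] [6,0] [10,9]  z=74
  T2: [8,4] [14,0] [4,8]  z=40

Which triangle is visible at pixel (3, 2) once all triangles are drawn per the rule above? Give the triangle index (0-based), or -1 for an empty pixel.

T0:
  2·area = 12  (B↔C swapped to make it positive)
  edge (4, 4)→(0, 2): d=(-4,-2) inclusive
  edge (0, 2)→(6, 2): d=(6,0) inclusive
  edge (6, 2)→(4, 4): d=(-2,2) inclusive
    (3,0)@(7, 1): e=[18,-6,0] → ·  [on edge]
    (1,1)@(3, 3): e=[2,6,4] → █
    (2,1)@(5, 3): e=[6,6,0] → █  [on edge]
    (3,1)@(7, 3): e=[10,6,-4] → ·
    (1,2)@(3, 5): e=[-6,18,0] → ·  [on edge]
    (2,2)@(5, 5): e=[-2,18,-4] → ·
    (0,3)@(1, 7): e=[-18,30,0] → ·  [on edge]
  covered (2 px):
    · · · · · · ·
    · █ █ · · · ·
    · · · · · · ·
    · · · · · · ·
    · · · · · · ·
    · · · · · · ·
T1:
  2·area = 36  (B↔C swapped to make it positive)
  edge (10, 0)→(10, 9): d=(0,9) inclusive
  edge (10, 9)→(6, 0): d=(-4,-9) inclusive
  edge (6, 0)→(10, 0): d=(4,0) inclusive
    (3,0)@(7, 1): e=[27,5,4] → █
    (4,0)@(9, 1): e=[9,23,4] → █
    (5,0)@(11, 1): e=[-9,41,4] → ·
    (3,1)@(7, 3): e=[27,-3,12] → ·
    (4,1)@(9, 3): e=[9,15,12] → █
    (5,1)@(11, 3): e=[-9,33,12] → ·
    (4,2)@(9, 5): e=[9,7,20] → █
    (5,2)@(11, 5): e=[-9,25,20] → ·
    (4,3)@(9, 7): e=[9,-1,28] → ·
  covered (4 px):
    · · · █ █ · ·
    · · · · █ · ·
    · · · · █ · ·
    · · · · · · ·
    · · · · · · ·
    · · · · · · ·
T2:
  2·area = 8
  edge (8, 4)→(14, 0): d=(6,-4) inclusive
  edge (14, 0)→(4, 8): d=(-10,8) inclusive
  edge (4, 8)→(8, 4): d=(4,-4) inclusive
    (5,0)@(11, 1): e=[-6,14,0] → ·  [on edge]
    (4,1)@(9, 3): e=[-2,10,0] → ·  [on edge]
    (3,2)@(7, 5): e=[2,6,0] → █  [on edge]
    (4,2)@(9, 5): e=[10,-10,8] → ·
    (2,3)@(5, 7): e=[6,2,0] → █  [on edge]
    (3,3)@(7, 7): e=[14,-14,8] → ·
    (1,4)@(3, 9): e=[10,-2,0] → ·  [on edge]
    (2,4)@(5, 9): e=[18,-18,8] → ·
    (0,5)@(1, 11): e=[14,-6,0] → ·  [on edge]
  covered (2 px):
    · · · · · · ·
    · · · · · · ·
    · · · █ · · ·
    · · █ · · · ·
    · · · · · · ·
    · · · · · · ·

Z-buffer (winner per pixel, '.' = empty):
  . . . 1 1 . .
  . 0 0 . 1 . .
  . . . 2 1 . .
  . . 2 . . . .
  . . . . . . .
  . . . . . . .

Result: 2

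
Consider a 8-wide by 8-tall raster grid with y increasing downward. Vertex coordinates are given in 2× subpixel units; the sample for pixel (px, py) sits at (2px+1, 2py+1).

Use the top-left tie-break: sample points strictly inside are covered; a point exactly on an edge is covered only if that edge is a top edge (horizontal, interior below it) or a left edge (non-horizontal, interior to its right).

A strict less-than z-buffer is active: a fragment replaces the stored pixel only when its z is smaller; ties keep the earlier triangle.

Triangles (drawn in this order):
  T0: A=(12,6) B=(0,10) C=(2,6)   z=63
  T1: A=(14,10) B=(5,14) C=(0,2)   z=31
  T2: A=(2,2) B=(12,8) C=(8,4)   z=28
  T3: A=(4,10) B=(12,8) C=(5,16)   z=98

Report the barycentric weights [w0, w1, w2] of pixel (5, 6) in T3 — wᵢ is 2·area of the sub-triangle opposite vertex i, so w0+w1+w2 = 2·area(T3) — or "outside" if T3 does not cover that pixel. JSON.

T0:
  2·area = 40
  edge (12, 6)→(0, 10): d=(-12,4) right/bottom  bias=-1
  edge (0, 10)→(2, 6): d=(2,-4) top-left  bias=+0
  edge (2, 6)→(12, 6): d=(10,0) top-left  bias=+0
    (7,2)@(15, 5): e=[0,50,-10] → ·  [on edge]
    (1,3)@(3, 7): e=[24,6,10] → #
    (2,3)@(5, 7): e=[16,14,10] → #
    (3,3)@(7, 7): e=[8,22,10] → #
    (4,3)@(9, 7): e=[0,30,10] → ·  [on edge]
    (0,4)@(1, 9): e=[8,2,30] → #
    (1,4)@(3, 9): e=[0,10,30] → ·  [on edge]
    (2,4)@(5, 9): e=[-8,18,30] → ·
    (3,4)@(7, 9): e=[-16,26,30] → ·
    (0,5)@(1, 11): e=[-16,6,50] → ·
  covered (4 px):
    · · · · · · · ·
    · · · · · · · ·
    · · · · · · · ·
    · # # # · · · ·
    # · · · · · · ·
    · · · · · · · ·
    · · · · · · · ·
    · · · · · · · ·
T1:
  2·area = 128
  edge (14, 10)→(5, 14): d=(-9,4) right/bottom  bias=-1
  edge (5, 14)→(0, 2): d=(-5,-12) top-left  bias=+0
  edge (0, 2)→(14, 10): d=(14,8) right/bottom  bias=-1
    (0,1)@(1, 3): e=[115,7,6] → #
    (1,1)@(3, 3): e=[107,31,-10] → ·
    (0,2)@(1, 5): e=[97,-3,34] → ·
    (1,2)@(3, 5): e=[89,21,18] → #
    (2,2)@(5, 5): e=[81,45,2] → #
    (3,2)@(7, 5): e=[73,69,-14] → ·
    (1,3)@(3, 7): e=[71,11,46] → #
    (3,3)@(7, 7): e=[55,59,14] → #
    (4,3)@(9, 7): e=[47,83,-2] → ·
    (1,4)@(3, 9): e=[53,1,74] → #
    (4,4)@(9, 9): e=[29,73,26] → #
    (5,4)@(11, 9): e=[21,97,10] → #
  covered (17 px):
    · · · · · · · ·
    # · · · · · · ·
    · # # · · · · ·
    · # # # · · · ·
    · # # # # # · ·
    · · # # # # · ·
    · · # # · · · ·
    · · · · · · · ·
T2:
  2·area = 16  (B↔C swapped to make it positive)
  edge (2, 2)→(8, 4): d=(6,2) right/bottom  bias=-1
  edge (8, 4)→(12, 8): d=(4,4) right/bottom  bias=-1
  edge (12, 8)→(2, 2): d=(-10,-6) top-left  bias=+0
    (2,0)@(5, 1): e=[-12,0,28] → ·  [on edge]
    (2,1)@(5, 3): e=[0,8,8] → ·  [on edge]
    (3,1)@(7, 3): e=[-4,0,20] → ·  [on edge]
    (3,2)@(7, 5): e=[8,8,0] → #  [on edge]
    (4,2)@(9, 5): e=[4,0,12] → ·  [on edge]
    (5,2)@(11, 5): e=[0,-8,24] → ·  [on edge]
    (3,3)@(7, 7): e=[20,16,-20] → ·
    (5,3)@(11, 7): e=[12,0,4] → ·  [on edge]
    (6,4)@(13, 9): e=[20,0,-4] → ·  [on edge]
    (7,5)@(15, 11): e=[28,0,-12] → ·  [on edge]
  covered (1 px):
    · · · · · · · ·
    · · · · · · · ·
    · · · # · · · ·
    · · · · · · · ·
    · · · · · · · ·
    · · · · · · · ·
    · · · · · · · ·
    · · · · · · · ·
T3:
  2·area = 50
  edge (4, 10)→(12, 8): d=(8,-2) top-left  bias=+0
  edge (12, 8)→(5, 16): d=(-7,8) right/bottom  bias=-1
  edge (5, 16)→(4, 10): d=(-1,-6) top-left  bias=+0
    (4,4)@(9, 9): e=[2,17,31] → #
    (5,4)@(11, 9): e=[6,1,43] → #
    (6,4)@(13, 9): e=[10,-15,55] → ·
    (2,5)@(5, 11): e=[10,35,5] → #
    (3,5)@(7, 11): e=[14,19,17] → #
    (5,5)@(11, 11): e=[22,-13,41] → ·
    (2,6)@(5, 13): e=[26,21,3] → #
    (4,6)@(9, 13): e=[34,-11,27] → ·
    (2,7)@(5, 15): e=[42,7,1] → #
    (3,7)@(7, 15): e=[46,-9,13] → ·
  covered (8 px):
    · · · · · · · ·
    · · · · · · · ·
    · · · · · · · ·
    · · · · · · · ·
    · · · · # # · ·
    · · # # # · · ·
    · · # # · · · ·
    · · # · · · · ·

Answer: "outside"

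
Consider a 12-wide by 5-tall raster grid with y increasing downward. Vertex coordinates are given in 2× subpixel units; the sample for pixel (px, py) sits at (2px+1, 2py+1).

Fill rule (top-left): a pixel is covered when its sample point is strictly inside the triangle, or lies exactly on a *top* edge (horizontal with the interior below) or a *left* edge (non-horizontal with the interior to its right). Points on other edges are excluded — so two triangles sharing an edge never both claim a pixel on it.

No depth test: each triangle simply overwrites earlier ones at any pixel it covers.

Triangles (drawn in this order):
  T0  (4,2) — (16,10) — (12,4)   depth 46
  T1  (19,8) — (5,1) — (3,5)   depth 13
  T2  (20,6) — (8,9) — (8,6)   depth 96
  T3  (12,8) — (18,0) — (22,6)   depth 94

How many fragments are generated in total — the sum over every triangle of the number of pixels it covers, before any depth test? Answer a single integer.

T0:
  2·area = 40  (B↔C swapped to make it positive)
  edge (4, 2)→(12, 4): d=(8,2) right/bottom  bias=-1
  edge (12, 4)→(16, 10): d=(4,6) right/bottom  bias=-1
  edge (16, 10)→(4, 2): d=(-12,-8) top-left  bias=+0
    (3,1)@(7, 3): e=[2,26,12] → #
    (4,1)@(9, 3): e=[-2,14,28] → ·
    (3,2)@(7, 5): e=[18,34,-12] → ·
    (4,2)@(9, 5): e=[14,22,4] → #
    (5,2)@(11, 5): e=[10,10,20] → #
    (6,2)@(13, 5): e=[6,-2,36] → ·
    (4,3)@(9, 7): e=[30,30,-20] → ·
    (5,3)@(11, 7): e=[26,18,-4] → ·
    (6,3)@(13, 7): e=[22,6,12] → #
    (7,3)@(15, 7): e=[18,-6,28] → ·
    (6,4)@(13, 9): e=[38,14,-12] → ·
    (7,4)@(15, 9): e=[34,2,4] → #
  covered (5 px):
    · · · · · · · · · · · ·
    · · · # · · · · · · · ·
    · · · · # # · · · · · ·
    · · · · · · # · · · · ·
    · · · · · · · # · · · ·
T1:
  2·area = 70  (B↔C swapped to make it positive)
  edge (19, 8)→(3, 5): d=(-16,-3) top-left  bias=+0
  edge (3, 5)→(5, 1): d=(2,-4) top-left  bias=+0
  edge (5, 1)→(19, 8): d=(14,7) right/bottom  bias=-1
    (2,0)@(5, 1): e=[70,0,0] → ·  [on edge]
    (2,1)@(5, 3): e=[38,4,28] → #
    (3,1)@(7, 3): e=[44,12,14] → #
    (4,1)@(9, 3): e=[50,20,0] → ·  [on edge]
    (1,2)@(3, 5): e=[0,0,70] → #  [on edge]
    (4,2)@(9, 5): e=[18,24,28] → #
    (5,2)@(11, 5): e=[24,32,14] → #
    (6,2)@(13, 5): e=[30,40,0] → ·  [on edge]
    (1,3)@(3, 7): e=[-32,4,98] → ·
    (2,3)@(5, 7): e=[-26,12,84] → ·
    (3,3)@(7, 7): e=[-20,20,70] → ·
    (4,3)@(9, 7): e=[-14,28,56] → ·
    (8,3)@(17, 7): e=[10,60,0] → ·  [on edge]
    (0,4)@(1, 9): e=[-70,0,140] → ·  [on edge]
    (10,4)@(21, 9): e=[-10,80,0] → ·  [on edge]
  covered (8 px):
    · · · · · · · · · · · ·
    · · # # · · · · · · · ·
    · # # # # # · · · · · ·
    · · · · · · · # · · · ·
    · · · · · · · · · · · ·
T2:
  2·area = 36
  edge (20, 6)→(8, 9): d=(-12,3) right/bottom  bias=-1
  edge (8, 9)→(8, 6): d=(0,-3) top-left  bias=+0
  edge (8, 6)→(20, 6): d=(12,0) top-left  bias=+0
    (4,3)@(9, 7): e=[21,3,12] → #
    (5,3)@(11, 7): e=[15,9,12] → #
    (6,3)@(13, 7): e=[9,15,12] → #
    (7,3)@(15, 7): e=[3,21,12] → #
    (8,3)@(17, 7): e=[-3,27,12] → ·
    (4,4)@(9, 9): e=[-3,3,36] → ·
    (5,4)@(11, 9): e=[-9,9,36] → ·
    (6,4)@(13, 9): e=[-15,15,36] → ·
    (7,4)@(15, 9): e=[-21,21,36] → ·
  covered (4 px):
    · · · · · · · · · · · ·
    · · · · · · · · · · · ·
    · · · · · · · · · · · ·
    · · · · # # # # · · · ·
    · · · · · · · · · · · ·
T3:
  2·area = 68
  edge (12, 8)→(18, 0): d=(6,-8) top-left  bias=+0
  edge (18, 0)→(22, 6): d=(4,6) right/bottom  bias=-1
  edge (22, 6)→(12, 8): d=(-10,2) right/bottom  bias=-1
    (8,1)@(17, 3): e=[10,18,40] → #
    (9,1)@(19, 3): e=[26,6,36] → #
    (10,1)@(21, 3): e=[42,-6,32] → ·
    (7,2)@(15, 5): e=[6,38,24] → #
    (10,2)@(21, 5): e=[54,2,12] → #
    (11,2)@(23, 5): e=[70,-10,8] → ·
    (6,3)@(13, 7): e=[2,58,8] → #
    (8,3)@(17, 7): e=[34,34,0] → ·  [on edge]
    (9,3)@(19, 7): e=[50,22,-4] → ·
    (10,3)@(21, 7): e=[66,10,-8] → ·
    (3,4)@(7, 9): e=[-34,102,0] → ·  [on edge]
    (6,4)@(13, 9): e=[14,66,-12] → ·
  covered (8 px):
    · · · · · · · · · · · ·
    · · · · · · · · # # · ·
    · · · · · · · # # # # ·
    · · · · · · # # · · · ·
    · · · · · · · · · · · ·

Result: 25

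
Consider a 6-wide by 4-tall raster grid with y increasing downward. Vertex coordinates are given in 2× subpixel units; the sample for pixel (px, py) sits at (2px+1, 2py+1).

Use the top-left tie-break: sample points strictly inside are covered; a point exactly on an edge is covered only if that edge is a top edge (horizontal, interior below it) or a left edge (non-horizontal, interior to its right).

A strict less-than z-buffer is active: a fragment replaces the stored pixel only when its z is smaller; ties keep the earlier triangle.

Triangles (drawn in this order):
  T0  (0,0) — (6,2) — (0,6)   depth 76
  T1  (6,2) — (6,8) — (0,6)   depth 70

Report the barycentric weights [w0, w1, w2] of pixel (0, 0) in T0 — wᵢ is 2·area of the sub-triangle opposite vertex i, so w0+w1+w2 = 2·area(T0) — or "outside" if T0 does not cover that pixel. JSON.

T0:
  2·area = 36
  edge (0, 0)→(6, 2): d=(6,2) right/bottom  bias=-1
  edge (6, 2)→(0, 6): d=(-6,4) right/bottom  bias=-1
  edge (0, 6)→(0, 0): d=(0,-6) top-left  bias=+0
    (0,0)@(1, 1): e=[4,26,6] → █
    (1,0)@(3, 1): e=[0,18,18] → ·  [on edge]
    (0,1)@(1, 3): e=[16,14,6] → █
    (1,1)@(3, 3): e=[12,6,18] → █
    (2,1)@(5, 3): e=[8,-2,30] → ·
    (4,1)@(9, 3): e=[0,-18,54] → ·  [on edge]
    (0,2)@(1, 5): e=[28,2,6] → █
    (1,2)@(3, 5): e=[24,-6,18] → ·
    (0,3)@(1, 7): e=[40,-10,6] → ·
  covered (4 px):
    █ · · · · ·
    █ █ · · · ·
    █ · · · · ·
    · · · · · ·
T1:
  2·area = 36
  edge (6, 2)→(6, 8): d=(0,6) right/bottom  bias=-1
  edge (6, 8)→(0, 6): d=(-6,-2) top-left  bias=+0
  edge (0, 6)→(6, 2): d=(6,-4) top-left  bias=+0
    (2,1)@(5, 3): e=[6,28,2] → █
    (3,1)@(7, 3): e=[-6,32,10] → ·
    (1,2)@(3, 5): e=[18,12,6] → █
    (3,2)@(7, 5): e=[-6,20,22] → ·
    (1,3)@(3, 7): e=[18,0,18] → █  [on edge]
    (3,3)@(7, 7): e=[-6,8,34] → ·
  covered (5 px):
    · · · · · ·
    · · █ · · ·
    · █ █ · · ·
    · █ █ · · ·

Result: [26,6,4]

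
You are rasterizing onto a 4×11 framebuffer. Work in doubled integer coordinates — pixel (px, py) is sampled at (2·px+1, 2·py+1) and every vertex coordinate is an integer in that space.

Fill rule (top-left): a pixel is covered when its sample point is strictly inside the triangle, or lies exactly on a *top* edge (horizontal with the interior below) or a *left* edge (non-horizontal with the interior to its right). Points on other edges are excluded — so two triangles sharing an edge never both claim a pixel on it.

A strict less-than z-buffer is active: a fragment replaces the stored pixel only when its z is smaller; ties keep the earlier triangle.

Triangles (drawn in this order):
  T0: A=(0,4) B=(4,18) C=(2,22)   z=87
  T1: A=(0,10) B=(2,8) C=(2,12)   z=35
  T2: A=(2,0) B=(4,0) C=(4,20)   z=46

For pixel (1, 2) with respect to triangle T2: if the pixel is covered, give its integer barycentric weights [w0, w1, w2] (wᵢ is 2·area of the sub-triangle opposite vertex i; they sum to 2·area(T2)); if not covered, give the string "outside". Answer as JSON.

T0:
  2·area = 44
  edge (0, 4)→(4, 18): d=(4,14) right/bottom  bias=-1
  edge (4, 18)→(2, 22): d=(-2,4) right/bottom  bias=-1
  edge (2, 22)→(0, 4): d=(-2,-18) top-left  bias=+0
    (0,4)@(1, 9): e=[6,30,8] → X
    (1,4)@(3, 9): e=[-22,22,44] → .
    (0,5)@(1, 11): e=[14,26,4] → X
    (1,5)@(3, 11): e=[-14,18,40] → .
    (0,6)@(1, 13): e=[22,22,0] → X  [on edge]
    (1,6)@(3, 13): e=[-6,14,36] → .
    (0,7)@(1, 15): e=[30,18,-4] → .
    (1,7)@(3, 15): e=[2,10,32] → X
    (2,7)@(5, 15): e=[-26,2,68] → .
    (1,8)@(3, 17): e=[10,6,28] → X
    (2,8)@(5, 17): e=[-18,-2,64] → .
    (1,9)@(3, 19): e=[18,2,24] → X
  covered (6 px):
    . . . .
    . . . .
    . . . .
    . . . .
    X . . .
    X . . .
    X . . .
    . X . .
    . X . .
    . X . .
    . . . .
T1:
  2·area = 8
  edge (0, 10)→(2, 8): d=(2,-2) top-left  bias=+0
  edge (2, 8)→(2, 12): d=(0,4) right/bottom  bias=-1
  edge (2, 12)→(0, 10): d=(-2,-2) top-left  bias=+0
    (3,1)@(7, 3): e=[0,-20,28] → .  [on edge]
    (2,2)@(5, 5): e=[0,-12,20] → .  [on edge]
    (1,3)@(3, 7): e=[0,-4,12] → .  [on edge]
    (0,4)@(1, 9): e=[0,4,4] → X  [on edge]
    (1,4)@(3, 9): e=[4,-4,8] → .
    (0,5)@(1, 11): e=[4,4,0] → X  [on edge]
    (1,5)@(3, 11): e=[8,-4,4] → .
    (0,6)@(1, 13): e=[8,4,-4] → .
    (1,6)@(3, 13): e=[12,-4,0] → .  [on edge]
    (2,7)@(5, 15): e=[20,-12,0] → .  [on edge]
    (3,8)@(7, 17): e=[28,-20,0] → .  [on edge]
  covered (2 px):
    . . . .
    . . . .
    . . . .
    . . . .
    X . . .
    X . . .
    . . . .
    . . . .
    . . . .
    . . . .
    . . . .
T2:
  2·area = 40
  edge (2, 0)→(4, 0): d=(2,0) top-left  bias=+0
  edge (4, 0)→(4, 20): d=(0,20) right/bottom  bias=-1
  edge (4, 20)→(2, 0): d=(-2,-20) top-left  bias=+0
    (1,0)@(3, 1): e=[2,20,18] → X
    (2,0)@(5, 1): e=[2,-20,58] → .
    (1,1)@(3, 3): e=[6,20,14] → X
    (2,1)@(5, 3): e=[6,-20,54] → .
    (1,2)@(3, 5): e=[10,20,10] → X
    (2,2)@(5, 5): e=[10,-20,50] → .
    (1,3)@(3, 7): e=[14,20,6] → X
    (2,3)@(5, 7): e=[14,-20,46] → .
    (1,4)@(3, 9): e=[18,20,2] → X
    (2,4)@(5, 9): e=[18,-20,42] → .
    (1,5)@(3, 11): e=[22,20,-2] → .
  covered (5 px):
    . X . .
    . X . .
    . X . .
    . X . .
    . X . .
    . . . .
    . . . .
    . . . .
    . . . .
    . . . .
    . . . .

Answer: [20,10,10]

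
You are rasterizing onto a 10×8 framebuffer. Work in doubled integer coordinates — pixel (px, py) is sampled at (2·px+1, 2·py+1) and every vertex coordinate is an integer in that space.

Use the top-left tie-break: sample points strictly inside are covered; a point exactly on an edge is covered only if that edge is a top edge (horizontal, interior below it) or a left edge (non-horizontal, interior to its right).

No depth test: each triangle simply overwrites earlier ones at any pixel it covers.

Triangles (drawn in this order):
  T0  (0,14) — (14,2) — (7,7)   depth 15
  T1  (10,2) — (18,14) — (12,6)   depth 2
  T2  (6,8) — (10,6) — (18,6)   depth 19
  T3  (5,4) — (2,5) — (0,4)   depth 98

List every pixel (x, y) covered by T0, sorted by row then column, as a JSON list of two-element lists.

T0:
  2·area = 14  (B↔C swapped to make it positive)
  edge (0, 14)→(7, 7): d=(7,-7) top-left  bias=+0
  edge (7, 7)→(14, 2): d=(7,-5) top-left  bias=+0
  edge (14, 2)→(0, 14): d=(-14,12) right/bottom  bias=-1
    (6,0)@(13, 1): e=[0,-12,26] → .  [on edge]
    (5,1)@(11, 3): e=[0,-8,22] → .  [on edge]
    (4,2)@(9, 5): e=[0,-4,18] → .  [on edge]
    (3,3)@(7, 7): e=[0,0,14] → X  [on edge]
    (4,3)@(9, 7): e=[14,10,-10] → .
    (2,4)@(5, 9): e=[0,4,10] → X  [on edge]
    (3,4)@(7, 9): e=[14,14,-14] → .
    (1,5)@(3, 11): e=[0,8,6] → X  [on edge]
    (2,5)@(5, 11): e=[14,18,-18] → .
    (0,6)@(1, 13): e=[0,12,2] → X  [on edge]
    (1,6)@(3, 13): e=[14,22,-22] → .
    (0,7)@(1, 15): e=[14,26,-26] → .
  covered (4 px):
    . . . . . . . . . .
    . . . . . . . . . .
    . . . . . . . . . .
    . . . X . . . . . .
    . . X . . . . . . .
    . X . . . . . . . .
    X . . . . . . . . .
    . . . . . . . . . .
T1:
  2·area = 8
  edge (10, 2)→(18, 14): d=(8,12) right/bottom  bias=-1
  edge (18, 14)→(12, 6): d=(-6,-8) top-left  bias=+0
  edge (12, 6)→(10, 2): d=(-2,-4) top-left  bias=+0
    (6,3)@(13, 7): e=[4,2,2] → X
    (7,3)@(15, 7): e=[-20,18,10] → .
    (6,4)@(13, 9): e=[20,-10,-2] → .
  covered (1 px):
    . . . . . . . . . .
    . . . . . . . . . .
    . . . . . . . . . .
    . . . . . . X . . .
    . . . . . . . . . .
    . . . . . . . . . .
    . . . . . . . . . .
    . . . . . . . . . .
T2:
  2·area = 16
  edge (6, 8)→(10, 6): d=(4,-2) top-left  bias=+0
  edge (10, 6)→(18, 6): d=(8,0) top-left  bias=+0
  edge (18, 6)→(6, 8): d=(-12,2) right/bottom  bias=-1
    (4,3)@(9, 7): e=[2,8,6] → X
    (5,3)@(11, 7): e=[6,8,2] → X
    (6,3)@(13, 7): e=[10,8,-2] → .
    (4,4)@(9, 9): e=[10,24,-18] → .
    (5,4)@(11, 9): e=[14,24,-22] → .
  covered (2 px):
    . . . . . . . . . .
    . . . . . . . . . .
    . . . . . . . . . .
    . . . . X X . . . .
    . . . . . . . . . .
    . . . . . . . . . .
    . . . . . . . . . .
    . . . . . . . . . .
T3:
  2·area = 5
  edge (5, 4)→(2, 5): d=(-3,1) right/bottom  bias=-1
  edge (2, 5)→(0, 4): d=(-2,-1) top-left  bias=+0
  edge (0, 4)→(5, 4): d=(5,0) top-left  bias=+0
  covered (0 px):
    . . . . . . . . . .
    . . . . . . . . . .
    . . . . . . . . . .
    . . . . . . . . . .
    . . . . . . . . . .
    . . . . . . . . . .
    . . . . . . . . . .
    . . . . . . . . . .

Final: [[3,3],[2,4],[1,5],[0,6]]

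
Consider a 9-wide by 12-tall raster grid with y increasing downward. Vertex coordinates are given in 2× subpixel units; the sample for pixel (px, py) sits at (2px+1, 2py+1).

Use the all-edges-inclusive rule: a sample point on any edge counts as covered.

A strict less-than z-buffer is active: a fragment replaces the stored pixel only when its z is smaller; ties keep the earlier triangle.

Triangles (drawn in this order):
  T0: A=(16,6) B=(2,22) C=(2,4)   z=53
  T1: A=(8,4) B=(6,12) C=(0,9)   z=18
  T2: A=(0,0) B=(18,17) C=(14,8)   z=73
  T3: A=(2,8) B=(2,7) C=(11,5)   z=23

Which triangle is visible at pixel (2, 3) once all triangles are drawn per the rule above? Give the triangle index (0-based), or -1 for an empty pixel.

T0:
  2·area = 252
  edge (16, 6)→(2, 22): d=(-14,16) inclusive
  edge (2, 22)→(2, 4): d=(0,-18) inclusive
  edge (2, 4)→(16, 6): d=(14,2) inclusive
    (1,2)@(3, 5): e=[222,18,12] → #
    (2,2)@(5, 5): e=[190,54,8] → #
    (3,2)@(7, 5): e=[158,90,4] → #
    (4,2)@(9, 5): e=[126,126,0] → #  [on edge]
    (5,2)@(11, 5): e=[94,162,-4] → ·
    (1,3)@(3, 7): e=[194,18,40] → #
    (5,3)@(11, 7): e=[66,162,24] → #
    (6,3)@(13, 7): e=[34,198,20] → #
    (7,3)@(15, 7): e=[2,234,16] → #
    (8,3)@(17, 7): e=[-30,270,12] → ·
    (1,4)@(3, 9): e=[166,18,68] → #
    (7,4)@(15, 9): e=[-26,234,44] → ·
  covered (32 px):
    · · · · · · · · ·
    · · · · · · · · ·
    · # # # # · · · ·
    · # # # # # # # ·
    · # # # # # # · ·
    · # # # # # · · ·
    · # # # # · · · ·
    · # # # · · · · ·
    · # # · · · · · ·
    · # · · · · · · ·
    · · · · · · · · ·
    · · · · · · · · ·
T1:
  2·area = 54
  edge (8, 4)→(6, 12): d=(-2,8) inclusive
  edge (6, 12)→(0, 9): d=(-6,-3) inclusive
  edge (0, 9)→(8, 4): d=(8,-5) inclusive
    (3,2)@(7, 5): e=[6,45,3] → #
    (4,2)@(9, 5): e=[-10,51,13] → ·
    (2,3)@(5, 7): e=[18,27,9] → #
    (4,3)@(9, 7): e=[-14,39,29] → ·
    (0,4)@(1, 9): e=[46,3,5] → #
    (1,4)@(3, 9): e=[30,9,15] → #
    (3,4)@(7, 9): e=[-2,21,35] → ·
    (0,5)@(1, 11): e=[42,-9,21] → ·
    (1,5)@(3, 11): e=[26,-3,31] → ·
    (2,5)@(5, 11): e=[10,3,41] → #
    (3,5)@(7, 11): e=[-6,9,51] → ·
    (2,6)@(5, 13): e=[6,-9,57] → ·
  covered (7 px):
    · · · · · · · · ·
    · · · · · · · · ·
    · · · # · · · · ·
    · · # # · · · · ·
    # # # · · · · · ·
    · · # · · · · · ·
    · · · · · · · · ·
    · · · · · · · · ·
    · · · · · · · · ·
    · · · · · · · · ·
    · · · · · · · · ·
    · · · · · · · · ·
T2:
  2·area = 94  (B↔C swapped to make it positive)
  edge (0, 0)→(14, 8): d=(14,8) inclusive
  edge (14, 8)→(18, 17): d=(4,9) inclusive
  edge (18, 17)→(0, 0): d=(-18,-17) inclusive
    (2,1)@(5, 3): e=[2,61,31] → #
    (3,1)@(7, 3): e=[-14,43,65] → ·
    (2,2)@(5, 5): e=[30,69,-5] → ·
    (3,2)@(7, 5): e=[14,51,29] → #
    (4,2)@(9, 5): e=[-2,33,63] → ·
    (3,3)@(7, 7): e=[42,59,-7] → ·
    (4,3)@(9, 7): e=[26,41,27] → #
    (5,3)@(11, 7): e=[10,23,61] → #
    (6,3)@(13, 7): e=[-6,5,95] → ·
    (4,4)@(9, 9): e=[54,49,-9] → ·
    (5,4)@(11, 9): e=[38,31,25] → #
    (6,4)@(13, 9): e=[22,13,59] → #
  covered (10 px):
    · · · · · · · · ·
    · · # · · · · · ·
    · · · # · · · · ·
    · · · · # # · · ·
    · · · · · # # · ·
    · · · · · · # # ·
    · · · · · · · # ·
    · · · · · · · · #
    · · · · · · · · ·
    · · · · · · · · ·
    · · · · · · · · ·
    · · · · · · · · ·
T3:
  2·area = 9
  edge (2, 8)→(2, 7): d=(0,-1) inclusive
  edge (2, 7)→(11, 5): d=(9,-2) inclusive
  edge (11, 5)→(2, 8): d=(-9,3) inclusive
    (8,1)@(17, 3): e=[15,-6,0] → ·  [on edge]
    (5,2)@(11, 5): e=[9,0,0] → #  [on edge]
    (6,2)@(13, 5): e=[11,4,-6] → ·
    (1,3)@(3, 7): e=[1,2,6] → #
    (2,3)@(5, 7): e=[3,6,0] → #  [on edge]
    (3,3)@(7, 7): e=[5,10,-6] → ·
    (5,3)@(11, 7): e=[9,18,-18] → ·
    (1,4)@(3, 9): e=[1,20,-12] → ·
    (2,4)@(5, 9): e=[3,24,-18] → ·
  covered (3 px):
    · · · · · · · · ·
    · · · · · · · · ·
    · · · · · # · · ·
    · # # · · · · · ·
    · · · · · · · · ·
    · · · · · · · · ·
    · · · · · · · · ·
    · · · · · · · · ·
    · · · · · · · · ·
    · · · · · · · · ·
    · · · · · · · · ·
    · · · · · · · · ·

Z-buffer (winner per pixel, '.' = empty):
  . . . . . . . . .
  . . 2 . . . . . .
  . 0 0 1 0 3 . . .
  . 3 1 1 0 0 0 0 .
  1 1 1 0 0 0 0 . .
  . 0 1 0 0 0 2 2 .
  . 0 0 0 0 . . 2 .
  . 0 0 0 . . . . 2
  . 0 0 . . . . . .
  . 0 . . . . . . .
  . . . . . . . . .
  . . . . . . . . .

Final: 1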